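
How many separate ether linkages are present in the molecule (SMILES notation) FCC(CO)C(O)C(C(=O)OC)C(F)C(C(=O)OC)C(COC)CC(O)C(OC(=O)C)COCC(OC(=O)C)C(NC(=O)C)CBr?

2

Working along the chain:
  FCH2: halogen on an sp³ carbon → alkyl halide.
  CH(CH2OH): pendant –CH2OH on an sp³ backbone C → alcohol.
  CH(OH): –OH on an sp³ carbon → alcohol (secondary).
  CH(COOCH3): pendant –COOCH3: carbonyl C bonded to C and –OCH3 → ester.
  CH(F): halogen on an sp³ carbon → alkyl halide.
  CH(COOCH3): pendant –COOCH3: carbonyl C bonded to C and –OCH3 → ester.
  CH(CH2OCH3): pendant –CH2OCH3: C–O–C linkage → ether.
  CH(OH): –OH on an sp³ carbon → alcohol (secondary).
  CH(OCOCH3): pendant –OC(=O)CH3: an acyloxy group → ester.
  CH2OCH2: C–O–C with sp³ carbons on both sides and no adjacent C=O → ether.
  CH(OCOCH3): pendant –OC(=O)CH3: an acyloxy group → ester.
  CH(NHCOCH3): pendant –NHC(=O)CH3: N bonded to a carbonyl → amide (not amine).
  CH2Br: halogen on an sp³ carbon → alkyl halide.
Ether appears at: CH(CH2OCH3), CH2OCH2 → 2.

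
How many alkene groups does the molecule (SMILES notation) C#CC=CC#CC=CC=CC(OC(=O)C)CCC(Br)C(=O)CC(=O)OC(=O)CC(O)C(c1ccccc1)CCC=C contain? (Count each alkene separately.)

4

Working along the chain:
  HC≡C: C≡C triple bond → alkyne.
  CH=CH: C=C double bond → alkene.
  C≡C: C≡C triple bond → alkyne.
  CH=CH: C=C double bond → alkene.
  CH=CH: C=C double bond → alkene.
  CH(OCOCH3): pendant –OC(=O)CH3: an acyloxy group → ester.
  CH(Br): halogen on an sp³ carbon → alkyl halide.
  CO: –C(=O)– with carbon on both sides → ketone.
  CH2CO-O-COCH2: two acyl groups sharing one oxygen, –C(=O)–O–C(=O)– → anhydride.
  CH(OH): –OH on an sp³ carbon → alcohol (secondary).
  CH(C6H5): pendant –C6H5: benzene ring → arene.
  CH=CH2: C=C double bond → alkene.
Alkene appears at: CH=CH, CH=CH, CH=CH, CH=CH2 → 4.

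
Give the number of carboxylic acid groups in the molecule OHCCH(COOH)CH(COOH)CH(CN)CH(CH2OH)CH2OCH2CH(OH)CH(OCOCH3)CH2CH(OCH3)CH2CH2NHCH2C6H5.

terminal –CHO: carbonyl C bonded to H and C → aldehyde.
pendant –COOH: carbonyl C bonded to C and –OH → carboxylic acid.
pendant –COOH: carbonyl C bonded to C and –OH → carboxylic acid.
pendant –C≡N: nitrile.
pendant –CH2OH on an sp³ backbone C → alcohol.
C–O–C with sp³ carbons on both sides and no adjacent C=O → ether.
–OH on an sp³ carbon → alcohol (secondary).
pendant –OC(=O)CH3: an acyloxy group → ester.
pendant –OCH3: C–O–C with sp³ C, no adjacent C=O → ether.
C–N–C with sp³ carbons and no adjacent C=O → amine (secondary).
–C6H5 phenyl ring → arene.
Carboxylic acid appears at: CH(COOH), CH(COOH) → 2.

2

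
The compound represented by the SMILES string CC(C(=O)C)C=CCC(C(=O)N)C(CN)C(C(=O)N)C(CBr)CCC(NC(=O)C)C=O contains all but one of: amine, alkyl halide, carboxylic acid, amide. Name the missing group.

carboxylic acid

alkyl halide: present (CH(CH2Br) — pendant –CH2X: halogen on sp³ carbon → alkyl halide).
amide: present (CH(CONH2) — pendant –CONH2: carbonyl C bonded to C and N → amide).
amine: present (CH(CH2NH2) — pendant –CH2NH2: N on sp³ C, no adjacent C=O → amine).
carboxylic acid: absent. In each of CH(CONH2) and CH(NHCOCH3), the carbonyl is bonded to nitrogen, not to –OH; that is an amide.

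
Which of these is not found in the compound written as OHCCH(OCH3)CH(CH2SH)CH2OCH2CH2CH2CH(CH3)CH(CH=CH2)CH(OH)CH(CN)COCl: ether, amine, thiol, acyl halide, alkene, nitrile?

amine

ether: present (CH(OCH3) — pendant –OCH3: C–O–C with sp³ C, no adjacent C=O → ether).
acyl halide: present (COCl — –C(=O)Cl: carbonyl C bonded to C and to a halogen → acyl halide (not alkyl halide)).
nitrile: present (CH(CN) — pendant –C≡N: nitrile).
alkene: present (CH(CH=CH2) — pendant –CH=CH2: C=C double bond → alkene).
thiol: present (CH(CH2SH) — pendant –CH2SH → thiol).
amine: no segment matches this pattern.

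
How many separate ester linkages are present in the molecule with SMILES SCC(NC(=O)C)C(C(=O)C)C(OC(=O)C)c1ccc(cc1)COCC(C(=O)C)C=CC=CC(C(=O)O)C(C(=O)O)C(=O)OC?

Working along the chain:
  HSCH2: –SH on an sp³ carbon → thiol.
  CH(NHCOCH3): pendant –NHC(=O)CH3: N bonded to a carbonyl → amide (not amine).
  CH(COCH3): pendant –COCH3: carbonyl C bonded to two carbons → ketone.
  CH(OCOCH3): pendant –OC(=O)CH3: an acyloxy group → ester.
  C6H4: para-disubstituted benzene ring → arene.
  CH2OCH2: C–O–C with sp³ carbons on both sides and no adjacent C=O → ether.
  CH(COCH3): pendant –COCH3: carbonyl C bonded to two carbons → ketone.
  CH=CH: C=C double bond → alkene.
  CH=CH: C=C double bond → alkene.
  CH(COOH): pendant –COOH: carbonyl C bonded to C and –OH → carboxylic acid.
  CH(COOH): pendant –COOH: carbonyl C bonded to C and –OH → carboxylic acid.
  COOCH3: –C(=O)OCH3: carbonyl C bonded to C and to –OCH3 → ester (not ketone + ether).
Ester appears at: CH(OCOCH3), COOCH3 → 2.

2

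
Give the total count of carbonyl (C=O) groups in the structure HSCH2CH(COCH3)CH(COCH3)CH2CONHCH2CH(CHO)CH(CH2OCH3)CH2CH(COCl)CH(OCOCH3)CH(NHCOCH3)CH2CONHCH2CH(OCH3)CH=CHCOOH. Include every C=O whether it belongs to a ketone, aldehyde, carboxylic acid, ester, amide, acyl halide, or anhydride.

CH(COCH3): ketone, 1 C=O (running total 1).
CH(COCH3): ketone, 1 C=O (running total 2).
CH2CONHCH2: amide, 1 C=O (running total 3).
CH(CHO): aldehyde, 1 C=O (running total 4).
CH(COCl): acyl halide, 1 C=O (running total 5).
CH(OCOCH3): ester, 1 C=O (running total 6).
CH(NHCOCH3): amide, 1 C=O (running total 7).
CH2CONHCH2: amide, 1 C=O (running total 8).
COOH: carboxylic acid, 1 C=O (running total 9).

9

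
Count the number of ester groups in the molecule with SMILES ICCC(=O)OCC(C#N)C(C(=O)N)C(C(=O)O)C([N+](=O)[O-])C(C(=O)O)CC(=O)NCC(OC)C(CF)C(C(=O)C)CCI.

1

Taking each segment in turn:
  ICH2: halogen on an sp³ carbon → alkyl halide.
  CH2COOCH2: –C(=O)–O–C with C on the carbonyl side → ester.
  CH(CN): pendant –C≡N: nitrile.
  CH(CONH2): pendant –CONH2: carbonyl C bonded to C and N → amide.
  CH(COOH): pendant –COOH: carbonyl C bonded to C and –OH → carboxylic acid.
  CH(NO2): –NO2 on an sp³ carbon → nitro (the N=O is not a carbonyl).
  CH(COOH): pendant –COOH: carbonyl C bonded to C and –OH → carboxylic acid.
  CH2CONHCH2: –C(=O)–N– linkage → amide (the N is not an amine).
  CH(OCH3): pendant –OCH3: C–O–C with sp³ C, no adjacent C=O → ether.
  CH(CH2F): pendant –CH2X: halogen on sp³ carbon → alkyl halide.
  CH(COCH3): pendant –COCH3: carbonyl C bonded to two carbons → ketone.
  CH2I: halogen on an sp³ carbon → alkyl halide.
Ester appears at: CH2COOCH2 → 1.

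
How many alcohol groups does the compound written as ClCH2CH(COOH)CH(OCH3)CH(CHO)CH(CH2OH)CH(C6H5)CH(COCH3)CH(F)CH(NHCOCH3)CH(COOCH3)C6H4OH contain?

halogen on an sp³ carbon → alkyl halide.
pendant –COOH: carbonyl C bonded to C and –OH → carboxylic acid.
pendant –OCH3: C–O–C with sp³ C, no adjacent C=O → ether.
pendant –CHO: carbonyl C bonded to C and H → aldehyde.
pendant –CH2OH on an sp³ backbone C → alcohol.
pendant –C6H5: benzene ring → arene.
pendant –COCH3: carbonyl C bonded to two carbons → ketone.
halogen on an sp³ carbon → alkyl halide.
pendant –NHC(=O)CH3: N bonded to a carbonyl → amide (not amine).
pendant –COOCH3: carbonyl C bonded to C and –OCH3 → ester.
–OH attached directly to an aromatic ring → phenol (not alcohol); the ring itself is an arene.
Alcohol appears at: CH(CH2OH) → 1.

1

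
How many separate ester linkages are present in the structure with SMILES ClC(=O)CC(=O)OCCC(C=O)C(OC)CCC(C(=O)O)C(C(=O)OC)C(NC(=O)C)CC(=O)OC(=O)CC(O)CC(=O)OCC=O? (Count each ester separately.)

–C(=O)Cl: carbonyl C bonded to C and to a halogen → acyl halide (not alkyl halide).
–C(=O)–O–C with C on the carbonyl side → ester.
pendant –CHO: carbonyl C bonded to C and H → aldehyde.
pendant –OCH3: C–O–C with sp³ C, no adjacent C=O → ether.
pendant –COOH: carbonyl C bonded to C and –OH → carboxylic acid.
pendant –COOCH3: carbonyl C bonded to C and –OCH3 → ester.
pendant –NHC(=O)CH3: N bonded to a carbonyl → amide (not amine).
two acyl groups sharing one oxygen, –C(=O)–O–C(=O)– → anhydride.
–OH on an sp³ carbon → alcohol (secondary).
–C(=O)–O–C with C on the carbonyl side → ester.
terminal –CHO: carbonyl C bonded to H and C → aldehyde.
Ester appears at: CH2COOCH2, CH(COOCH3), CH2COOCH2 → 3.

3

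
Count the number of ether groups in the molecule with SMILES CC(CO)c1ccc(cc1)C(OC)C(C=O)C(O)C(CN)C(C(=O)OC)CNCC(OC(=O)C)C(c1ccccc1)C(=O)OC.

1

pendant –CH2OH on an sp³ backbone C → alcohol.
para-disubstituted benzene ring → arene.
pendant –OCH3: C–O–C with sp³ C, no adjacent C=O → ether.
pendant –CHO: carbonyl C bonded to C and H → aldehyde.
–OH on an sp³ carbon → alcohol (secondary).
pendant –CH2NH2: N on sp³ C, no adjacent C=O → amine.
pendant –COOCH3: carbonyl C bonded to C and –OCH3 → ester.
C–N–C with sp³ carbons and no adjacent C=O → amine (secondary).
pendant –OC(=O)CH3: an acyloxy group → ester.
pendant –C6H5: benzene ring → arene.
–C(=O)OCH3: carbonyl C bonded to C and to –OCH3 → ester (not ketone + ether).
Ether appears at: CH(OCH3) → 1.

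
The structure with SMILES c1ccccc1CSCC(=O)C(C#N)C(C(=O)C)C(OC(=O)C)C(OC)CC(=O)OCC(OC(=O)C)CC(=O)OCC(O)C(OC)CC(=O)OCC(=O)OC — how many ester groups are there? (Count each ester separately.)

Reading the structure from left to right:
  C6H5: C6H5– phenyl ring → arene.
  CH2SCH2: C–S–C linkage → sulfide (thioether).
  CO: –C(=O)– with carbon on both sides → ketone.
  CH(CN): pendant –C≡N: nitrile.
  CH(COCH3): pendant –COCH3: carbonyl C bonded to two carbons → ketone.
  CH(OCOCH3): pendant –OC(=O)CH3: an acyloxy group → ester.
  CH(OCH3): pendant –OCH3: C–O–C with sp³ C, no adjacent C=O → ether.
  CH2COOCH2: –C(=O)–O–C with C on the carbonyl side → ester.
  CH(OCOCH3): pendant –OC(=O)CH3: an acyloxy group → ester.
  CH2COOCH2: –C(=O)–O–C with C on the carbonyl side → ester.
  CH(OH): –OH on an sp³ carbon → alcohol (secondary).
  CH(OCH3): pendant –OCH3: C–O–C with sp³ C, no adjacent C=O → ether.
  CH2COOCH2: –C(=O)–O–C with C on the carbonyl side → ester.
  COOCH3: –C(=O)OCH3: carbonyl C bonded to C and to –OCH3 → ester (not ketone + ether).
Ester appears at: CH(OCOCH3), CH2COOCH2, CH(OCOCH3), CH2COOCH2, CH2COOCH2, COOCH3 → 6.

6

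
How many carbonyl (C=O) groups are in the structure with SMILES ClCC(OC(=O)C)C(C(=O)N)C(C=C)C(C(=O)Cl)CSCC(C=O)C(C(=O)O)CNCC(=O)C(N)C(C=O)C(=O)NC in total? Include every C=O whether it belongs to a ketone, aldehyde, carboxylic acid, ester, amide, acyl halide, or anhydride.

8

CH(OCOCH3): ester, 1 C=O (running total 1).
CH(CONH2): amide, 1 C=O (running total 2).
CH(COCl): acyl halide, 1 C=O (running total 3).
CH(CHO): aldehyde, 1 C=O (running total 4).
CH(COOH): carboxylic acid, 1 C=O (running total 5).
CO: ketone, 1 C=O (running total 6).
CH(CHO): aldehyde, 1 C=O (running total 7).
CONHCH3: amide, 1 C=O (running total 8).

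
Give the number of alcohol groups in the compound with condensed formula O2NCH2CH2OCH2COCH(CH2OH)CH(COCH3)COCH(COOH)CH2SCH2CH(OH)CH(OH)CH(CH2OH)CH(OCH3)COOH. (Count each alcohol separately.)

–NO2 on carbon → nitro group.
C–O–C with sp³ carbons on both sides and no adjacent C=O → ether.
–C(=O)– with carbon on both sides → ketone.
pendant –CH2OH on an sp³ backbone C → alcohol.
pendant –COCH3: carbonyl C bonded to two carbons → ketone.
–C(=O)– with carbon on both sides → ketone.
pendant –COOH: carbonyl C bonded to C and –OH → carboxylic acid.
C–S–C linkage → sulfide (thioether).
–OH on an sp³ carbon → alcohol (secondary).
–OH on an sp³ carbon → alcohol (secondary).
pendant –CH2OH on an sp³ backbone C → alcohol.
pendant –OCH3: C–O–C with sp³ C, no adjacent C=O → ether.
–COOH: carbonyl C bonded to –OH and C → carboxylic acid (the –OH is not a separate alcohol).
Alcohol appears at: CH(CH2OH), CH(OH), CH(OH), CH(CH2OH) → 4.

4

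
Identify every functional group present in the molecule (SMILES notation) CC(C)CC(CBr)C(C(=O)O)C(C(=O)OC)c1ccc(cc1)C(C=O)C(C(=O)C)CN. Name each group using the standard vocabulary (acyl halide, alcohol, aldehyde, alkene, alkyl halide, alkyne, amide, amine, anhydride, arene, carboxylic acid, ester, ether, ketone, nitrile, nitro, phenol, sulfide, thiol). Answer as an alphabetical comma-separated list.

aldehyde, alkyl halide, amine, arene, carboxylic acid, ester, ketone

pendant –CH2X: halogen on sp³ carbon → alkyl halide.
pendant –COOH: carbonyl C bonded to C and –OH → carboxylic acid.
pendant –COOCH3: carbonyl C bonded to C and –OCH3 → ester.
para-disubstituted benzene ring → arene.
pendant –CHO: carbonyl C bonded to C and H → aldehyde.
pendant –COCH3: carbonyl C bonded to two carbons → ketone.
–NH2 on an sp³ carbon with no adjacent C=O → amine.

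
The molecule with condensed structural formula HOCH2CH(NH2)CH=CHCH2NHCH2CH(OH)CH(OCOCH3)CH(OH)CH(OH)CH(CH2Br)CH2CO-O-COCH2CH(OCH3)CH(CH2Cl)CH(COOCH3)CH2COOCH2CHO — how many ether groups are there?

Reading the structure from left to right:
  HOCH2: HO– on an sp³ carbon → alcohol.
  CH(NH2): –NH2 on an sp³ carbon with no adjacent C=O → amine.
  CH=CH: C=C double bond → alkene.
  CH2NHCH2: C–N–C with sp³ carbons and no adjacent C=O → amine (secondary).
  CH(OH): –OH on an sp³ carbon → alcohol (secondary).
  CH(OCOCH3): pendant –OC(=O)CH3: an acyloxy group → ester.
  CH(OH): –OH on an sp³ carbon → alcohol (secondary).
  CH(OH): –OH on an sp³ carbon → alcohol (secondary).
  CH(CH2Br): pendant –CH2X: halogen on sp³ carbon → alkyl halide.
  CH2CO-O-COCH2: two acyl groups sharing one oxygen, –C(=O)–O–C(=O)– → anhydride.
  CH(OCH3): pendant –OCH3: C–O–C with sp³ C, no adjacent C=O → ether.
  CH(CH2Cl): pendant –CH2X: halogen on sp³ carbon → alkyl halide.
  CH(COOCH3): pendant –COOCH3: carbonyl C bonded to C and –OCH3 → ester.
  CH2COOCH2: –C(=O)–O–C with C on the carbonyl side → ester.
  CHO: terminal –CHO: carbonyl C bonded to H and C → aldehyde.
Ether appears at: CH(OCH3) → 1.

1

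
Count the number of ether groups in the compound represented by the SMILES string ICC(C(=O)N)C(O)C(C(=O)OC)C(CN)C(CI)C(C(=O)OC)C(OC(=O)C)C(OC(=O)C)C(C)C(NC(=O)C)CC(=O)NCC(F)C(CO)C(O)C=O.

0

Taking each segment in turn:
  ICH2: halogen on an sp³ carbon → alkyl halide.
  CH(CONH2): pendant –CONH2: carbonyl C bonded to C and N → amide.
  CH(OH): –OH on an sp³ carbon → alcohol (secondary).
  CH(COOCH3): pendant –COOCH3: carbonyl C bonded to C and –OCH3 → ester.
  CH(CH2NH2): pendant –CH2NH2: N on sp³ C, no adjacent C=O → amine.
  CH(CH2I): pendant –CH2X: halogen on sp³ carbon → alkyl halide.
  CH(COOCH3): pendant –COOCH3: carbonyl C bonded to C and –OCH3 → ester.
  CH(OCOCH3): pendant –OC(=O)CH3: an acyloxy group → ester.
  CH(OCOCH3): pendant –OC(=O)CH3: an acyloxy group → ester.
  CH(NHCOCH3): pendant –NHC(=O)CH3: N bonded to a carbonyl → amide (not amine).
  CH2CONHCH2: –C(=O)–N– linkage → amide (the N is not an amine).
  CH(F): halogen on an sp³ carbon → alkyl halide.
  CH(CH2OH): pendant –CH2OH on an sp³ backbone C → alcohol.
  CH(OH): –OH on an sp³ carbon → alcohol (secondary).
  CHO: terminal –CHO: carbonyl C bonded to H and C → aldehyde.
No segment is a ether: CH(OH) is alcohol, not ether; CH(COOCH3) is ester, not ether; CH(COOCH3) is ester, not ether. → 0.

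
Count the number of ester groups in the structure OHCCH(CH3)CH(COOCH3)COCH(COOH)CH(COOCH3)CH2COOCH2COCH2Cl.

Reading the structure from left to right:
  OHC: terminal –CHO: carbonyl C bonded to H and C → aldehyde.
  CH(COOCH3): pendant –COOCH3: carbonyl C bonded to C and –OCH3 → ester.
  CO: –C(=O)– with carbon on both sides → ketone.
  CH(COOH): pendant –COOH: carbonyl C bonded to C and –OH → carboxylic acid.
  CH(COOCH3): pendant –COOCH3: carbonyl C bonded to C and –OCH3 → ester.
  CH2COOCH2: –C(=O)–O–C with C on the carbonyl side → ester.
  CO: –C(=O)– with carbon on both sides → ketone.
  CH2Cl: halogen on an sp³ carbon → alkyl halide.
Ester appears at: CH(COOCH3), CH(COOCH3), CH2COOCH2 → 3.

3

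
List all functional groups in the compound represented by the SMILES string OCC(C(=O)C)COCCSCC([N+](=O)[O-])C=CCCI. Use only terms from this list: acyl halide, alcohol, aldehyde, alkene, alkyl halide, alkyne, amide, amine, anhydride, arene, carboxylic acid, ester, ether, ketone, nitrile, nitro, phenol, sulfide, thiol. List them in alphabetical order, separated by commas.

alcohol, alkene, alkyl halide, ether, ketone, nitro, sulfide

Taking each segment in turn:
  HOCH2: HO– on an sp³ carbon → alcohol.
  CH(COCH3): pendant –COCH3: carbonyl C bonded to two carbons → ketone.
  CH2OCH2: C–O–C with sp³ carbons on both sides and no adjacent C=O → ether.
  CH2SCH2: C–S–C linkage → sulfide (thioether).
  CH(NO2): –NO2 on an sp³ carbon → nitro (the N=O is not a carbonyl).
  CH=CH: C=C double bond → alkene.
  CH2I: halogen on an sp³ carbon → alkyl halide.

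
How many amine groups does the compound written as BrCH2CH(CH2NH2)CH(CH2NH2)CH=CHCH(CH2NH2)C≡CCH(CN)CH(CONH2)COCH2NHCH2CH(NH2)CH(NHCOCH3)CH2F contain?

halogen on an sp³ carbon → alkyl halide.
pendant –CH2NH2: N on sp³ C, no adjacent C=O → amine.
pendant –CH2NH2: N on sp³ C, no adjacent C=O → amine.
C=C double bond → alkene.
pendant –CH2NH2: N on sp³ C, no adjacent C=O → amine.
C≡C triple bond → alkyne.
pendant –C≡N: nitrile.
pendant –CONH2: carbonyl C bonded to C and N → amide.
–C(=O)– with carbon on both sides → ketone.
C–N–C with sp³ carbons and no adjacent C=O → amine (secondary).
–NH2 on an sp³ carbon with no adjacent C=O → amine.
pendant –NHC(=O)CH3: N bonded to a carbonyl → amide (not amine).
halogen on an sp³ carbon → alkyl halide.
Amine appears at: CH(CH2NH2), CH(CH2NH2), CH(CH2NH2), CH2NHCH2, CH(NH2) → 5.

5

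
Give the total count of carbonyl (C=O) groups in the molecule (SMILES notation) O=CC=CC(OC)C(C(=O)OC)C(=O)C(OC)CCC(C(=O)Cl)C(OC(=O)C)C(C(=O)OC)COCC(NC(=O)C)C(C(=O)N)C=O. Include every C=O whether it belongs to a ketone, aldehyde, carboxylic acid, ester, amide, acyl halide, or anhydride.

OHC: aldehyde, 1 C=O (running total 1).
CH(COOCH3): ester, 1 C=O (running total 2).
CO: ketone, 1 C=O (running total 3).
CH(COCl): acyl halide, 1 C=O (running total 4).
CH(OCOCH3): ester, 1 C=O (running total 5).
CH(COOCH3): ester, 1 C=O (running total 6).
CH(NHCOCH3): amide, 1 C=O (running total 7).
CH(CONH2): amide, 1 C=O (running total 8).
CHO: aldehyde, 1 C=O (running total 9).

9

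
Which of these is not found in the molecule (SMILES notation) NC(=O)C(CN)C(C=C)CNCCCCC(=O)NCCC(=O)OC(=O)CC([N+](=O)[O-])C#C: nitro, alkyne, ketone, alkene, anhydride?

anhydride: present (CH2CO-O-COCH2 — two acyl groups sharing one oxygen, –C(=O)–O–C(=O)– → anhydride).
nitro: present (CH(NO2) — –NO2 on an sp³ carbon → nitro (the N=O is not a carbonyl)).
alkene: present (CH(CH=CH2) — pendant –CH=CH2: C=C double bond → alkene).
alkyne: present (C≡CH — C≡C triple bond → alkyne).
ketone: absent. In each of H2NCO and CH2CONHCH2, the C=O is bonded to nitrogen, which defines an amide, not a ketone. In CH2CO-O-COCH2, the two C=O groups share a bridging oxygen, which is an anhydride linkage, not a ketone.

ketone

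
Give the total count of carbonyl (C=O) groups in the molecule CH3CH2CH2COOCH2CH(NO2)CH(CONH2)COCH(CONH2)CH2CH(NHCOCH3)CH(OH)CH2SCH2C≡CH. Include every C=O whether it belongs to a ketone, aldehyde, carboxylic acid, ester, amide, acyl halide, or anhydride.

5

CH2COOCH2: ester, 1 C=O (running total 1).
CH(CONH2): amide, 1 C=O (running total 2).
CO: ketone, 1 C=O (running total 3).
CH(CONH2): amide, 1 C=O (running total 4).
CH(NHCOCH3): amide, 1 C=O (running total 5).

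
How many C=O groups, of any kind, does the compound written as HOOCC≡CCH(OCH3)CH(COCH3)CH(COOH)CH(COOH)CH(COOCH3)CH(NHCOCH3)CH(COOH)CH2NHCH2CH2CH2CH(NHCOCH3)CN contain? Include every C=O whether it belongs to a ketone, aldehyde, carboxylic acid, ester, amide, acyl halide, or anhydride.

8

HOOC: carboxylic acid, 1 C=O (running total 1).
CH(COCH3): ketone, 1 C=O (running total 2).
CH(COOH): carboxylic acid, 1 C=O (running total 3).
CH(COOH): carboxylic acid, 1 C=O (running total 4).
CH(COOCH3): ester, 1 C=O (running total 5).
CH(NHCOCH3): amide, 1 C=O (running total 6).
CH(COOH): carboxylic acid, 1 C=O (running total 7).
CH(NHCOCH3): amide, 1 C=O (running total 8).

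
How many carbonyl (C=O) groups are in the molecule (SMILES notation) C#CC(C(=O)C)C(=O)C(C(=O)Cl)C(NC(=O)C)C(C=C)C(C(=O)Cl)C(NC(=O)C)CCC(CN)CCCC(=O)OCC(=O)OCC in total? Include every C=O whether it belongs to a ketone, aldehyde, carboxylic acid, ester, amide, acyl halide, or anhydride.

8

CH(COCH3): ketone, 1 C=O (running total 1).
CO: ketone, 1 C=O (running total 2).
CH(COCl): acyl halide, 1 C=O (running total 3).
CH(NHCOCH3): amide, 1 C=O (running total 4).
CH(COCl): acyl halide, 1 C=O (running total 5).
CH(NHCOCH3): amide, 1 C=O (running total 6).
CH2COOCH2: ester, 1 C=O (running total 7).
COOCH2CH3: ester, 1 C=O (running total 8).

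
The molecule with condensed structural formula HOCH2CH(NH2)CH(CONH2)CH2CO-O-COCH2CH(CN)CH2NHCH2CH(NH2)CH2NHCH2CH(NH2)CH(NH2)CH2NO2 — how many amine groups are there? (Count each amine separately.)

HO– on an sp³ carbon → alcohol.
–NH2 on an sp³ carbon with no adjacent C=O → amine.
pendant –CONH2: carbonyl C bonded to C and N → amide.
two acyl groups sharing one oxygen, –C(=O)–O–C(=O)– → anhydride.
pendant –C≡N: nitrile.
C–N–C with sp³ carbons and no adjacent C=O → amine (secondary).
–NH2 on an sp³ carbon with no adjacent C=O → amine.
C–N–C with sp³ carbons and no adjacent C=O → amine (secondary).
–NH2 on an sp³ carbon with no adjacent C=O → amine.
–NH2 on an sp³ carbon with no adjacent C=O → amine.
–NO2 on carbon → nitro group.
Amine appears at: CH(NH2), CH2NHCH2, CH(NH2), CH2NHCH2, CH(NH2), CH(NH2) → 6.

6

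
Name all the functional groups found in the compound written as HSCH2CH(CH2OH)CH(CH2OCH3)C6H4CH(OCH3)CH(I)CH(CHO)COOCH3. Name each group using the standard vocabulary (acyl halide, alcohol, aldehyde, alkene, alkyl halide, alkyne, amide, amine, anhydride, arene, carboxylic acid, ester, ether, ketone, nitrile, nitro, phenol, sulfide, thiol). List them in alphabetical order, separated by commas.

Reading the structure from left to right:
  HSCH2: –SH on an sp³ carbon → thiol.
  CH(CH2OH): pendant –CH2OH on an sp³ backbone C → alcohol.
  CH(CH2OCH3): pendant –CH2OCH3: C–O–C linkage → ether.
  C6H4: para-disubstituted benzene ring → arene.
  CH(OCH3): pendant –OCH3: C–O–C with sp³ C, no adjacent C=O → ether.
  CH(I): halogen on an sp³ carbon → alkyl halide.
  CH(CHO): pendant –CHO: carbonyl C bonded to C and H → aldehyde.
  COOCH3: –C(=O)OCH3: carbonyl C bonded to C and to –OCH3 → ester (not ketone + ether).

alcohol, aldehyde, alkyl halide, arene, ester, ether, thiol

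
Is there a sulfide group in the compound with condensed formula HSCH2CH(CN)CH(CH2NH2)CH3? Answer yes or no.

Reading the structure from left to right:
  HSCH2: –SH on an sp³ carbon → thiol.
  CH(CN): pendant –C≡N: nitrile.
  CH(CH2NH2): pendant –CH2NH2: N on sp³ C, no adjacent C=O → amine.
The groups actually present are: amine, nitrile, thiol.

no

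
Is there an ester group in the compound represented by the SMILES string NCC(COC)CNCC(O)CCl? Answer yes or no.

–NH2 on an sp³ carbon with no adjacent C=O → amine.
pendant –CH2OCH3: C–O–C linkage → ether.
C–N–C with sp³ carbons and no adjacent C=O → amine (secondary).
–OH on an sp³ carbon → alcohol (secondary).
halogen on an sp³ carbon → alkyl halide.
The groups actually present are: alcohol, alkyl halide, amine, ether.

no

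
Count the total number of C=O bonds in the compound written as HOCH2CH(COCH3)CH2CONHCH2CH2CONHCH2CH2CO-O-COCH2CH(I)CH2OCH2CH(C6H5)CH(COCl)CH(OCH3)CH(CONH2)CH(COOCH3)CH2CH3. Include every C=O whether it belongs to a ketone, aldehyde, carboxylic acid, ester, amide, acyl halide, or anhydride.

CH(COCH3): ketone, 1 C=O (running total 1).
CH2CONHCH2: amide, 1 C=O (running total 2).
CH2CONHCH2: amide, 1 C=O (running total 3).
CH2CO-O-COCH2: anhydride, 2 C=O (running total 5).
CH(COCl): acyl halide, 1 C=O (running total 6).
CH(CONH2): amide, 1 C=O (running total 7).
CH(COOCH3): ester, 1 C=O (running total 8).

8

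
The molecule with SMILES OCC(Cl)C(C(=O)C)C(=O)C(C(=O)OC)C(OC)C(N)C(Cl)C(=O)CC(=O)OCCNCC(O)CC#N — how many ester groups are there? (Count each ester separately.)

HO– on an sp³ carbon → alcohol.
halogen on an sp³ carbon → alkyl halide.
pendant –COCH3: carbonyl C bonded to two carbons → ketone.
–C(=O)– with carbon on both sides → ketone.
pendant –COOCH3: carbonyl C bonded to C and –OCH3 → ester.
pendant –OCH3: C–O–C with sp³ C, no adjacent C=O → ether.
–NH2 on an sp³ carbon with no adjacent C=O → amine.
halogen on an sp³ carbon → alkyl halide.
–C(=O)– with carbon on both sides → ketone.
–C(=O)–O–C with C on the carbonyl side → ester.
C–N–C with sp³ carbons and no adjacent C=O → amine (secondary).
–OH on an sp³ carbon → alcohol (secondary).
–C≡N: carbon triple-bonded to nitrogen → nitrile.
Ester appears at: CH(COOCH3), CH2COOCH2 → 2.

2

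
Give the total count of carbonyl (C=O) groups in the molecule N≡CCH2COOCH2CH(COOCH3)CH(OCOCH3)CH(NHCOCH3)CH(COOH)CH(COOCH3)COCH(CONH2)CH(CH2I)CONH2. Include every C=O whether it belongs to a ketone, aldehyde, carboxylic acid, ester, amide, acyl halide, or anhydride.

9

CH2COOCH2: ester, 1 C=O (running total 1).
CH(COOCH3): ester, 1 C=O (running total 2).
CH(OCOCH3): ester, 1 C=O (running total 3).
CH(NHCOCH3): amide, 1 C=O (running total 4).
CH(COOH): carboxylic acid, 1 C=O (running total 5).
CH(COOCH3): ester, 1 C=O (running total 6).
CO: ketone, 1 C=O (running total 7).
CH(CONH2): amide, 1 C=O (running total 8).
CONH2: amide, 1 C=O (running total 9).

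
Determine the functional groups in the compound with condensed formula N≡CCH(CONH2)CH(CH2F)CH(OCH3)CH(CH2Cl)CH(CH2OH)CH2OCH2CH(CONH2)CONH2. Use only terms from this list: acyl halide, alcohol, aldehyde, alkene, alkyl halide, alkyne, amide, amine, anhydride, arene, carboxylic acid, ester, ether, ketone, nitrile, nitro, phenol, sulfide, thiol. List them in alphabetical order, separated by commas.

Reading the structure from left to right:
  N≡C: N≡C–: carbon triple-bonded to nitrogen → nitrile.
  CH(CONH2): pendant –CONH2: carbonyl C bonded to C and N → amide.
  CH(CH2F): pendant –CH2X: halogen on sp³ carbon → alkyl halide.
  CH(OCH3): pendant –OCH3: C–O–C with sp³ C, no adjacent C=O → ether.
  CH(CH2Cl): pendant –CH2X: halogen on sp³ carbon → alkyl halide.
  CH(CH2OH): pendant –CH2OH on an sp³ backbone C → alcohol.
  CH2OCH2: C–O–C with sp³ carbons on both sides and no adjacent C=O → ether.
  CH(CONH2): pendant –CONH2: carbonyl C bonded to C and N → amide.
  CONH2: –C(=O)NH2: carbonyl C bonded to C and to N → amide (the N is not a separate amine).

alcohol, alkyl halide, amide, ether, nitrile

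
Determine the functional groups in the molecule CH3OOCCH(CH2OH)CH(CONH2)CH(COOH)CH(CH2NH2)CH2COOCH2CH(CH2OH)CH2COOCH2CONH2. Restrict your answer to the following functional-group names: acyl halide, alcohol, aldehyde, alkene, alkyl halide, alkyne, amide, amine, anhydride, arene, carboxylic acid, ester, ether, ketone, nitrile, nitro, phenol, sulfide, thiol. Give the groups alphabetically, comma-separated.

alcohol, amide, amine, carboxylic acid, ester

CH3O–C(=O)–: carbonyl C bonded to C and to –OCH3 → ester (not ketone + ether).
pendant –CH2OH on an sp³ backbone C → alcohol.
pendant –CONH2: carbonyl C bonded to C and N → amide.
pendant –COOH: carbonyl C bonded to C and –OH → carboxylic acid.
pendant –CH2NH2: N on sp³ C, no adjacent C=O → amine.
–C(=O)–O–C with C on the carbonyl side → ester.
pendant –CH2OH on an sp³ backbone C → alcohol.
–C(=O)–O–C with C on the carbonyl side → ester.
–C(=O)NH2: carbonyl C bonded to C and to N → amide (the N is not a separate amine).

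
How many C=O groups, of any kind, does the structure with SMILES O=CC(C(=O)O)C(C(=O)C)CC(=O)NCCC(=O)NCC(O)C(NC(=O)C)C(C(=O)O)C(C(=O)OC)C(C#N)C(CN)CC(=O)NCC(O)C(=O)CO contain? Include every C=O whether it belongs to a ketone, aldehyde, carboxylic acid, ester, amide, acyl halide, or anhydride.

10

OHC: aldehyde, 1 C=O (running total 1).
CH(COOH): carboxylic acid, 1 C=O (running total 2).
CH(COCH3): ketone, 1 C=O (running total 3).
CH2CONHCH2: amide, 1 C=O (running total 4).
CH2CONHCH2: amide, 1 C=O (running total 5).
CH(NHCOCH3): amide, 1 C=O (running total 6).
CH(COOH): carboxylic acid, 1 C=O (running total 7).
CH(COOCH3): ester, 1 C=O (running total 8).
CH2CONHCH2: amide, 1 C=O (running total 9).
CO: ketone, 1 C=O (running total 10).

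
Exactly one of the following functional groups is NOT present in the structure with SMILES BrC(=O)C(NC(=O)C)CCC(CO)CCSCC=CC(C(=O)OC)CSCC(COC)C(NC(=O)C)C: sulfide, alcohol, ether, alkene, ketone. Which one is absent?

ketone

ether: present (CH(CH2OCH3) — pendant –CH2OCH3: C–O–C linkage → ether).
alkene: present (CH=CH — C=C double bond → alkene).
sulfide: present (CH2SCH2 — C–S–C linkage → sulfide (thioether)).
alcohol: present (CH(CH2OH) — pendant –CH2OH on an sp³ backbone C → alcohol).
ketone: absent. In CH(COOCH3), the C=O is bonded to an –O–C group, which defines an ester, not a ketone. In CH(NHCOCH3), the C=O is bonded to nitrogen, which defines an amide, not a ketone. In BrCO, the C=O is bonded to a halogen, which defines an acyl halide, not a ketone.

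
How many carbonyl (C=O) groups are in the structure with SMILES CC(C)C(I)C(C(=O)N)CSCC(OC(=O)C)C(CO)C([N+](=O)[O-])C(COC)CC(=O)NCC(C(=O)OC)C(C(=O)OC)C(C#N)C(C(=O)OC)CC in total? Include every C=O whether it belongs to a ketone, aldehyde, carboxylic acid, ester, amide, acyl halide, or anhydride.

6

CH(CONH2): amide, 1 C=O (running total 1).
CH(OCOCH3): ester, 1 C=O (running total 2).
CH2CONHCH2: amide, 1 C=O (running total 3).
CH(COOCH3): ester, 1 C=O (running total 4).
CH(COOCH3): ester, 1 C=O (running total 5).
CH(COOCH3): ester, 1 C=O (running total 6).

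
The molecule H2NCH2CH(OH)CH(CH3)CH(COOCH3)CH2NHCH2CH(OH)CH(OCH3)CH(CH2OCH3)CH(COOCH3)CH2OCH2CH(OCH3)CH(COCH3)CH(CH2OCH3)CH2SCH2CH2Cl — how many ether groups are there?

5

Taking each segment in turn:
  H2NCH2: –NH2 on an sp³ carbon with no adjacent C=O → amine.
  CH(OH): –OH on an sp³ carbon → alcohol (secondary).
  CH(COOCH3): pendant –COOCH3: carbonyl C bonded to C and –OCH3 → ester.
  CH2NHCH2: C–N–C with sp³ carbons and no adjacent C=O → amine (secondary).
  CH(OH): –OH on an sp³ carbon → alcohol (secondary).
  CH(OCH3): pendant –OCH3: C–O–C with sp³ C, no adjacent C=O → ether.
  CH(CH2OCH3): pendant –CH2OCH3: C–O–C linkage → ether.
  CH(COOCH3): pendant –COOCH3: carbonyl C bonded to C and –OCH3 → ester.
  CH2OCH2: C–O–C with sp³ carbons on both sides and no adjacent C=O → ether.
  CH(OCH3): pendant –OCH3: C–O–C with sp³ C, no adjacent C=O → ether.
  CH(COCH3): pendant –COCH3: carbonyl C bonded to two carbons → ketone.
  CH(CH2OCH3): pendant –CH2OCH3: C–O–C linkage → ether.
  CH2SCH2: C–S–C linkage → sulfide (thioether).
  CH2Cl: halogen on an sp³ carbon → alkyl halide.
Ether appears at: CH(OCH3), CH(CH2OCH3), CH2OCH2, CH(OCH3), CH(CH2OCH3) → 5.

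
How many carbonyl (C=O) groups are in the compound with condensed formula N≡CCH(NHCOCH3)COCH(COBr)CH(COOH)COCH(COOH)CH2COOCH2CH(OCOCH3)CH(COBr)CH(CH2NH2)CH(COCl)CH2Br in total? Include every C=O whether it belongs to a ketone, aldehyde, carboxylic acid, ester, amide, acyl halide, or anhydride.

CH(NHCOCH3): amide, 1 C=O (running total 1).
CO: ketone, 1 C=O (running total 2).
CH(COBr): acyl halide, 1 C=O (running total 3).
CH(COOH): carboxylic acid, 1 C=O (running total 4).
CO: ketone, 1 C=O (running total 5).
CH(COOH): carboxylic acid, 1 C=O (running total 6).
CH2COOCH2: ester, 1 C=O (running total 7).
CH(OCOCH3): ester, 1 C=O (running total 8).
CH(COBr): acyl halide, 1 C=O (running total 9).
CH(COCl): acyl halide, 1 C=O (running total 10).

10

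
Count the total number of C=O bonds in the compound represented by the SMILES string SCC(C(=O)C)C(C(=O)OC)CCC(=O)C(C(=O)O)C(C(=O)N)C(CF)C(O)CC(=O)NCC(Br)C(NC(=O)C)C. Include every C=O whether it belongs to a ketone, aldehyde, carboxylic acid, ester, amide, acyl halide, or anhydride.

CH(COCH3): ketone, 1 C=O (running total 1).
CH(COOCH3): ester, 1 C=O (running total 2).
CO: ketone, 1 C=O (running total 3).
CH(COOH): carboxylic acid, 1 C=O (running total 4).
CH(CONH2): amide, 1 C=O (running total 5).
CH2CONHCH2: amide, 1 C=O (running total 6).
CH(NHCOCH3): amide, 1 C=O (running total 7).

7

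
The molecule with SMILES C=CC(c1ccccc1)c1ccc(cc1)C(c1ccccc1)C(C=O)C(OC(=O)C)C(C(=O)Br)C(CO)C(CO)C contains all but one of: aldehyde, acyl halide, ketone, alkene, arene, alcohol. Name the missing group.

arene: present (CH(C6H5) — pendant –C6H5: benzene ring → arene).
aldehyde: present (CH(CHO) — pendant –CHO: carbonyl C bonded to C and H → aldehyde).
alkene: present (CH2=CH — C=C double bond → alkene).
acyl halide: present (CH(COBr) — pendant –C(=O)X: carbonyl C bonded to C and halogen → acyl halide).
alcohol: present (CH(CH2OH) — pendant –CH2OH on an sp³ backbone C → alcohol).
ketone: absent. In CH(OCOCH3), the C=O is bonded to an –O–C group, which defines an ester, not a ketone. In CH(CHO), the carbonyl carbon carries an H, so it is an aldehyde, not a ketone. In CH(COBr), the C=O is bonded to a halogen, which defines an acyl halide, not a ketone.

ketone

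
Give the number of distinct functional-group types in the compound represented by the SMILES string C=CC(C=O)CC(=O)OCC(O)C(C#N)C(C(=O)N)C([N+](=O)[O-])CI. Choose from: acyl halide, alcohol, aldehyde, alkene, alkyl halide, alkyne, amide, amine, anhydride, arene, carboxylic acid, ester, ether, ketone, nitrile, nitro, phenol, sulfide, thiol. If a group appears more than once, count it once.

Working along the chain:
  CH2=CH: C=C double bond → alkene.
  CH(CHO): pendant –CHO: carbonyl C bonded to C and H → aldehyde.
  CH2COOCH2: –C(=O)–O–C with C on the carbonyl side → ester.
  CH(OH): –OH on an sp³ carbon → alcohol (secondary).
  CH(CN): pendant –C≡N: nitrile.
  CH(CONH2): pendant –CONH2: carbonyl C bonded to C and N → amide.
  CH(NO2): –NO2 on an sp³ carbon → nitro (the N=O is not a carbonyl).
  CH2I: halogen on an sp³ carbon → alkyl halide.
Distinct types present: alcohol, aldehyde, alkene, alkyl halide, amide, ester, nitrile, nitro.

8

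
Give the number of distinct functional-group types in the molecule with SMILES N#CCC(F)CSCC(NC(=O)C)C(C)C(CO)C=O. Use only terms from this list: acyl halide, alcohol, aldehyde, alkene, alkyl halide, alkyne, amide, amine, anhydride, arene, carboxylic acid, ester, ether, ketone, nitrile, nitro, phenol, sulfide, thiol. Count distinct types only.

6

Taking each segment in turn:
  N≡C: N≡C–: carbon triple-bonded to nitrogen → nitrile.
  CH(F): halogen on an sp³ carbon → alkyl halide.
  CH2SCH2: C–S–C linkage → sulfide (thioether).
  CH(NHCOCH3): pendant –NHC(=O)CH3: N bonded to a carbonyl → amide (not amine).
  CH(CH2OH): pendant –CH2OH on an sp³ backbone C → alcohol.
  CHO: terminal –CHO: carbonyl C bonded to H and C → aldehyde.
Distinct types present: alcohol, aldehyde, alkyl halide, amide, nitrile, sulfide.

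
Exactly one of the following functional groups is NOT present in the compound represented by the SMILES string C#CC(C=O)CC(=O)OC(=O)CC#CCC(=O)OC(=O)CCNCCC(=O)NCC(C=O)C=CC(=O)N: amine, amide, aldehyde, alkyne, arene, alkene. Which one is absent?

amide: present (CH2CONHCH2 — –C(=O)–N– linkage → amide (the N is not an amine)).
aldehyde: present (CH(CHO) — pendant –CHO: carbonyl C bonded to C and H → aldehyde).
alkyne: present (HC≡C — C≡C triple bond → alkyne).
amine: present (CH2NHCH2 — C–N–C with sp³ carbons and no adjacent C=O → amine (secondary)).
alkene: present (CH=CH — C=C double bond → alkene).
arene: no segment matches this pattern.

arene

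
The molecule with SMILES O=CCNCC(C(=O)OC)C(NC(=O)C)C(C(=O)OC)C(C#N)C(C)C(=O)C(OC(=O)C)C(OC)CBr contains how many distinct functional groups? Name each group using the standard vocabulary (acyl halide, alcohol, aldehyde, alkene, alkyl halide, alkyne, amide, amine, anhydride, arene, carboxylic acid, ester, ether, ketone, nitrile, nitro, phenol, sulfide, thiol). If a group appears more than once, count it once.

Reading the structure from left to right:
  OHC: terminal –CHO: carbonyl C bonded to H and C → aldehyde.
  CH2NHCH2: C–N–C with sp³ carbons and no adjacent C=O → amine (secondary).
  CH(COOCH3): pendant –COOCH3: carbonyl C bonded to C and –OCH3 → ester.
  CH(NHCOCH3): pendant –NHC(=O)CH3: N bonded to a carbonyl → amide (not amine).
  CH(COOCH3): pendant –COOCH3: carbonyl C bonded to C and –OCH3 → ester.
  CH(CN): pendant –C≡N: nitrile.
  CO: –C(=O)– with carbon on both sides → ketone.
  CH(OCOCH3): pendant –OC(=O)CH3: an acyloxy group → ester.
  CH(OCH3): pendant –OCH3: C–O–C with sp³ C, no adjacent C=O → ether.
  CH2Br: halogen on an sp³ carbon → alkyl halide.
Distinct types present: aldehyde, alkyl halide, amide, amine, ester, ether, ketone, nitrile.

8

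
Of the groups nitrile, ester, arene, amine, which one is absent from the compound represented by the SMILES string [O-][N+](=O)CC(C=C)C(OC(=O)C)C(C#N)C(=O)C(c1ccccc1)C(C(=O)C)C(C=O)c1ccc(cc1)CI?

amine

ester: present (CH(OCOCH3) — pendant –OC(=O)CH3: an acyloxy group → ester).
arene: present (CH(C6H5) — pendant –C6H5: benzene ring → arene).
nitrile: present (CH(CN) — pendant –C≡N: nitrile).
amine: no segment matches this pattern.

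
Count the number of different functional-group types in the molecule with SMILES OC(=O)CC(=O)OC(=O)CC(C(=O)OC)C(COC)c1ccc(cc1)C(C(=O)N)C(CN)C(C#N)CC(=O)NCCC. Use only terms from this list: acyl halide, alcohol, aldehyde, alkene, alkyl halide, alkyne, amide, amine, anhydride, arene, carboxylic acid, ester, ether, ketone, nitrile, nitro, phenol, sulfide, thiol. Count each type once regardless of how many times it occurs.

Working along the chain:
  HOOC: –COOH: carbonyl C bonded to –OH and C → carboxylic acid (the –OH is not a separate alcohol).
  CH2CO-O-COCH2: two acyl groups sharing one oxygen, –C(=O)–O–C(=O)– → anhydride.
  CH(COOCH3): pendant –COOCH3: carbonyl C bonded to C and –OCH3 → ester.
  CH(CH2OCH3): pendant –CH2OCH3: C–O–C linkage → ether.
  C6H4: para-disubstituted benzene ring → arene.
  CH(CONH2): pendant –CONH2: carbonyl C bonded to C and N → amide.
  CH(CH2NH2): pendant –CH2NH2: N on sp³ C, no adjacent C=O → amine.
  CH(CN): pendant –C≡N: nitrile.
  CH2CONHCH2: –C(=O)–N– linkage → amide (the N is not an amine).
Distinct types present: amide, amine, anhydride, arene, carboxylic acid, ester, ether, nitrile.

8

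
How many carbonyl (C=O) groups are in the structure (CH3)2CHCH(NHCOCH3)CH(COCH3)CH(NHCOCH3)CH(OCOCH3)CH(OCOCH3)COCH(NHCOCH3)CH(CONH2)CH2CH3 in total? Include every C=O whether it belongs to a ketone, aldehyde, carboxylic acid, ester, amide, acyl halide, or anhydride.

8

CH(NHCOCH3): amide, 1 C=O (running total 1).
CH(COCH3): ketone, 1 C=O (running total 2).
CH(NHCOCH3): amide, 1 C=O (running total 3).
CH(OCOCH3): ester, 1 C=O (running total 4).
CH(OCOCH3): ester, 1 C=O (running total 5).
CO: ketone, 1 C=O (running total 6).
CH(NHCOCH3): amide, 1 C=O (running total 7).
CH(CONH2): amide, 1 C=O (running total 8).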